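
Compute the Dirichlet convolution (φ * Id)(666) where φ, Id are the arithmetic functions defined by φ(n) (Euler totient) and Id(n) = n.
(φ * Id)(666) = 4599

Divisors of 666: [1, 2, 3, 6, 9, 18, 37, 74, 111, 222, 333, 666]. For each d | 666:
  d = 1: φ(1) · Id(666/1) = 1 · 666 = 666
  d = 2: φ(2) · Id(666/2) = 1 · 333 = 333
  d = 3: φ(3) · Id(666/3) = 2 · 222 = 444
  d = 6: φ(6) · Id(666/6) = 2 · 111 = 222
  d = 9: φ(9) · Id(666/9) = 6 · 74 = 444
  d = 18: φ(18) · Id(666/18) = 6 · 37 = 222
  d = 37: φ(37) · Id(666/37) = 36 · 18 = 648
  d = 74: φ(74) · Id(666/74) = 36 · 9 = 324
  d = 111: φ(111) · Id(666/111) = 72 · 6 = 432
  d = 222: φ(222) · Id(666/222) = 72 · 3 = 216
  d = 333: φ(333) · Id(666/333) = 216 · 2 = 432
  d = 666: φ(666) · Id(666/666) = 216 · 1 = 216
Summing: (φ * Id)(666) = 666 + 333 + 444 + 222 + 444 + 222 + 648 + 324 + 432 + 216 + 432 + 216 = 4599.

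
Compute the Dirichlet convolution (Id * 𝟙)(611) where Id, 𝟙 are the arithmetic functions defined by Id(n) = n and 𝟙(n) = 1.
(Id * 𝟙)(611) = 672

Divisors of 611: [1, 13, 47, 611]. For each d | 611:
  d = 1: Id(1) · 𝟙(611/1) = 1 · 1 = 1
  d = 13: Id(13) · 𝟙(611/13) = 13 · 1 = 13
  d = 47: Id(47) · 𝟙(611/47) = 47 · 1 = 47
  d = 611: Id(611) · 𝟙(611/611) = 611 · 1 = 611
Summing: (Id * 𝟙)(611) = 1 + 13 + 47 + 611 = 672.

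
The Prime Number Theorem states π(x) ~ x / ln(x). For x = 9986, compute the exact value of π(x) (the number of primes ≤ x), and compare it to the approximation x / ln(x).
π(9986) = 1229;  x/ln(x) ≈ 1084.38;  relative error ≈ 11.77%.

Directly count primes up to 9986: π(9986) = 1229. The PNT approximation gives 9986/ln(9986) ≈ 9986/9.20894 ≈ 1084.38. Relative error (π(x) − x/ln(x)) / π(x) ≈ 11.77%; the approximation is known to undercount slightly (Li(x) is a better estimate).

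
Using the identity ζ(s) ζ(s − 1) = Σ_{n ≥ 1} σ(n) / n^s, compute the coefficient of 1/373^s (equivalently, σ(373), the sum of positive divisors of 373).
σ(373) = 374

In the product (Σ m^0/m^s)(Σ k / k^s) = Σ (Σ_{d | n} d) / n^s, the coefficient of 1/n^s is σ(n) = Σ_{d | n} d. For n = 373, divisors are [1, 373]; summing: σ(373) = 374.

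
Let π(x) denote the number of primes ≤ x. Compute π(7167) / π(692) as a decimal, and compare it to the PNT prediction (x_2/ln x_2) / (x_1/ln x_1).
π(7167)/π(692) = 916/125 ≈ 7.3280;  PNT prediction ≈ 7.6296.

π(692) = 125 and π(7167) = 916, so π(7167)/π(692) ≈ 7.3280. The PNT-predicted ratio is (7167/ln(7167)) / (692/ln(692)) ≈ 7.6296. The two agree to within a few percent, as expected.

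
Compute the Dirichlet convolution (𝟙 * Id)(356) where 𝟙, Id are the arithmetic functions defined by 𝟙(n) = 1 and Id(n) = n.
(𝟙 * Id)(356) = 630

Divisors of 356: [1, 2, 4, 89, 178, 356]. For each d | 356:
  d = 1: 𝟙(1) · Id(356/1) = 1 · 356 = 356
  d = 2: 𝟙(2) · Id(356/2) = 1 · 178 = 178
  d = 4: 𝟙(4) · Id(356/4) = 1 · 89 = 89
  d = 89: 𝟙(89) · Id(356/89) = 1 · 4 = 4
  d = 178: 𝟙(178) · Id(356/178) = 1 · 2 = 2
  d = 356: 𝟙(356) · Id(356/356) = 1 · 1 = 1
Summing: (𝟙 * Id)(356) = 356 + 178 + 89 + 4 + 2 + 1 = 630.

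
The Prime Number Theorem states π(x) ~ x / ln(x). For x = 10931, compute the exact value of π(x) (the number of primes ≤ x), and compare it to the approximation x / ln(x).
π(10931) = 1327;  x/ln(x) ≈ 1175.46;  relative error ≈ 11.42%.

Directly count primes up to 10931: π(10931) = 1327. The PNT approximation gives 10931/ln(10931) ≈ 10931/9.29936 ≈ 1175.46. Relative error (π(x) − x/ln(x)) / π(x) ≈ 11.42%; the approximation is known to undercount slightly (Li(x) is a better estimate).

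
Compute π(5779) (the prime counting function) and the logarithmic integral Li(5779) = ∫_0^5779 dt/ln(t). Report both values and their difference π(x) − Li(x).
π(5779) = 758;  Li(5779) ≈ 774.96;  π(x) − Li(x) ≈ -16.96.

Direct count of primes ≤ 5779 gives π(5779) = 758. Numerical evaluation of the logarithmic integral gives Li(5779) ≈ 774.96. The difference π(x) − Li(x) ≈ -16.96 is typically negative for small/moderate x (Li(x) overestimates), though Littlewood's theorem shows this sign changes infinitely often.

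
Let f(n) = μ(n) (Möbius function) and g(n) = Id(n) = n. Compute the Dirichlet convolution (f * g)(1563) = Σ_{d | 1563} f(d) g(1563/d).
(μ * Id)(1563) = 1040

Divisors of 1563: [1, 3, 521, 1563]. For each d | 1563:
  d = 1: μ(1) · Id(1563/1) = 1 · 1563 = 1563
  d = 3: μ(3) · Id(1563/3) = -1 · 521 = -521
  d = 521: μ(521) · Id(1563/521) = -1 · 3 = -3
  d = 1563: μ(1563) · Id(1563/1563) = 1 · 1 = 1
Summing: (μ * Id)(1563) = 1563 + -521 + -3 + 1 = 1040.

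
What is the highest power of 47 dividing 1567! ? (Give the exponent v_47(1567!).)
v_47(1567!) = 33

Legendre's formula: v_p(n!) = Σ_{k ≥ 1} ⌊n / p^k⌋. For p = 47, n = 1567, the terms are:
  ⌊1567/47^1⌋ = ⌊1567/47⌋ = 33
(the next term ⌊1567/47^2⌋ = 0, terminating the sum). Summing: v_47(1567!) = 33 = 33.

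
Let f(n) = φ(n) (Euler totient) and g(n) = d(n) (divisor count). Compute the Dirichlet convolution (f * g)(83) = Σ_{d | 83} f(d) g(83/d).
(φ * d)(83) = 84

Divisors of 83: [1, 83]. For each d | 83:
  d = 1: φ(1) · d(83/1) = 1 · 2 = 2
  d = 83: φ(83) · d(83/83) = 82 · 1 = 82
Summing: (φ * d)(83) = 2 + 82 = 84.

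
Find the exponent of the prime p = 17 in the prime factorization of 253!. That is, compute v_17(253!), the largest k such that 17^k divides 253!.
v_17(253!) = 14

Legendre's formula: v_p(n!) = Σ_{k ≥ 1} ⌊n / p^k⌋. For p = 17, n = 253, the terms are:
  ⌊253/17^1⌋ = ⌊253/17⌋ = 14
(the next term ⌊253/17^2⌋ = 0, terminating the sum). Summing: v_17(253!) = 14 = 14.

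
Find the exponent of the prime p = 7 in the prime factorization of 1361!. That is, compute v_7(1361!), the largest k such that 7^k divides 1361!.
v_7(1361!) = 224

Legendre's formula: v_p(n!) = Σ_{k ≥ 1} ⌊n / p^k⌋. For p = 7, n = 1361, the terms are:
  ⌊1361/7^1⌋ = ⌊1361/7⌋ = 194
  ⌊1361/7^2⌋ = ⌊1361/49⌋ = 27
  ⌊1361/7^3⌋ = ⌊1361/343⌋ = 3
(the next term ⌊1361/7^4⌋ = 0, terminating the sum). Summing: v_7(1361!) = 194 + 27 + 3 = 224.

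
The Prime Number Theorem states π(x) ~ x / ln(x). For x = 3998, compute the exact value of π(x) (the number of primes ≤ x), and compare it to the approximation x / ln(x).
π(3998) = 550;  x/ln(x) ≈ 482.06;  relative error ≈ 12.35%.

Directly count primes up to 3998: π(3998) = 550. The PNT approximation gives 3998/ln(3998) ≈ 3998/8.29355 ≈ 482.06. Relative error (π(x) − x/ln(x)) / π(x) ≈ 12.35%; the approximation is known to undercount slightly (Li(x) is a better estimate).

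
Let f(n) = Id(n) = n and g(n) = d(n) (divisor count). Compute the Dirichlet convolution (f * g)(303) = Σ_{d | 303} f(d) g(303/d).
(Id * d)(303) = 515

Divisors of 303: [1, 3, 101, 303]. For each d | 303:
  d = 1: Id(1) · d(303/1) = 1 · 4 = 4
  d = 3: Id(3) · d(303/3) = 3 · 2 = 6
  d = 101: Id(101) · d(303/101) = 101 · 2 = 202
  d = 303: Id(303) · d(303/303) = 303 · 1 = 303
Summing: (Id * d)(303) = 4 + 6 + 202 + 303 = 515.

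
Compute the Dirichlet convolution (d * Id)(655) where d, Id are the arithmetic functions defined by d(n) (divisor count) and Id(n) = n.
(d * Id)(655) = 931

Divisors of 655: [1, 5, 131, 655]. For each d | 655:
  d = 1: d(1) · Id(655/1) = 1 · 655 = 655
  d = 5: d(5) · Id(655/5) = 2 · 131 = 262
  d = 131: d(131) · Id(655/131) = 2 · 5 = 10
  d = 655: d(655) · Id(655/655) = 4 · 1 = 4
Summing: (d * Id)(655) = 655 + 262 + 10 + 4 = 931.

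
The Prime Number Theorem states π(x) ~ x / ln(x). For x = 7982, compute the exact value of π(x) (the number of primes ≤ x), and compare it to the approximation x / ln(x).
π(7982) = 1006;  x/ln(x) ≈ 888.38;  relative error ≈ 11.69%.

Directly count primes up to 7982: π(7982) = 1006. The PNT approximation gives 7982/ln(7982) ≈ 7982/8.98494 ≈ 888.38. Relative error (π(x) − x/ln(x)) / π(x) ≈ 11.69%; the approximation is known to undercount slightly (Li(x) is a better estimate).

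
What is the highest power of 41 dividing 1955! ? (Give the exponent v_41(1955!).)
v_41(1955!) = 48

Legendre's formula: v_p(n!) = Σ_{k ≥ 1} ⌊n / p^k⌋. For p = 41, n = 1955, the terms are:
  ⌊1955/41^1⌋ = ⌊1955/41⌋ = 47
  ⌊1955/41^2⌋ = ⌊1955/1681⌋ = 1
(the next term ⌊1955/41^3⌋ = 0, terminating the sum). Summing: v_41(1955!) = 47 + 1 = 48.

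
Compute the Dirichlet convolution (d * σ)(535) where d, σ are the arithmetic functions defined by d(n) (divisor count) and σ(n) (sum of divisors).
(d * σ)(535) = 880

Divisors of 535: [1, 5, 107, 535]. For each d | 535:
  d = 1: d(1) · σ(535/1) = 1 · 648 = 648
  d = 5: d(5) · σ(535/5) = 2 · 108 = 216
  d = 107: d(107) · σ(535/107) = 2 · 6 = 12
  d = 535: d(535) · σ(535/535) = 4 · 1 = 4
Summing: (d * σ)(535) = 648 + 216 + 12 + 4 = 880.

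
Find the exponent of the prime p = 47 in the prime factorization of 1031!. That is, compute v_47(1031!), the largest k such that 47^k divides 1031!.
v_47(1031!) = 21

Legendre's formula: v_p(n!) = Σ_{k ≥ 1} ⌊n / p^k⌋. For p = 47, n = 1031, the terms are:
  ⌊1031/47^1⌋ = ⌊1031/47⌋ = 21
(the next term ⌊1031/47^2⌋ = 0, terminating the sum). Summing: v_47(1031!) = 21 = 21.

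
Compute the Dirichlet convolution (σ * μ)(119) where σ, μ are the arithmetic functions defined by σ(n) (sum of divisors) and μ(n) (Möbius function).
(σ * μ)(119) = 119

Divisors of 119: [1, 7, 17, 119]. For each d | 119:
  d = 1: σ(1) · μ(119/1) = 1 · 1 = 1
  d = 7: σ(7) · μ(119/7) = 8 · -1 = -8
  d = 17: σ(17) · μ(119/17) = 18 · -1 = -18
  d = 119: σ(119) · μ(119/119) = 144 · 1 = 144
Summing: (σ * μ)(119) = 1 + -8 + -18 + 144 = 119.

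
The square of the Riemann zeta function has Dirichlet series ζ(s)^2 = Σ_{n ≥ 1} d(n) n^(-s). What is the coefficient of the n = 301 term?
d(301) = 4

ζ(s)^2 = (Σ 1/m^s)(Σ 1/k^s). The coefficient of 1/n^s in the product is the number of ordered pairs (m, k) with mk = n, which equals d(n). For n = 301, divisors are [1, 7, 43, 301], so d(301) = 4.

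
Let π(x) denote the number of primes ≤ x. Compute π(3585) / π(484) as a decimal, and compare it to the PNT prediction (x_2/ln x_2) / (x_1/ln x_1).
π(3585)/π(484) = 502/92 ≈ 5.4565;  PNT prediction ≈ 5.5948.

π(484) = 92 and π(3585) = 502, so π(3585)/π(484) ≈ 5.4565. The PNT-predicted ratio is (3585/ln(3585)) / (484/ln(484)) ≈ 5.5948. The two agree to within a few percent, as expected.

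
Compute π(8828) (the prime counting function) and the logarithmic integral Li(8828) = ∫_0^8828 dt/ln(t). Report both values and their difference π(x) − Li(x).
π(8828) = 1099;  Li(8828) ≈ 1118.04;  π(x) − Li(x) ≈ -19.04.

Direct count of primes ≤ 8828 gives π(8828) = 1099. Numerical evaluation of the logarithmic integral gives Li(8828) ≈ 1118.04. The difference π(x) − Li(x) ≈ -19.04 is typically negative for small/moderate x (Li(x) overestimates), though Littlewood's theorem shows this sign changes infinitely often.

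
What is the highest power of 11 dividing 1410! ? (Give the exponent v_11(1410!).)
v_11(1410!) = 140

Legendre's formula: v_p(n!) = Σ_{k ≥ 1} ⌊n / p^k⌋. For p = 11, n = 1410, the terms are:
  ⌊1410/11^1⌋ = ⌊1410/11⌋ = 128
  ⌊1410/11^2⌋ = ⌊1410/121⌋ = 11
  ⌊1410/11^3⌋ = ⌊1410/1331⌋ = 1
(the next term ⌊1410/11^4⌋ = 0, terminating the sum). Summing: v_11(1410!) = 128 + 11 + 1 = 140.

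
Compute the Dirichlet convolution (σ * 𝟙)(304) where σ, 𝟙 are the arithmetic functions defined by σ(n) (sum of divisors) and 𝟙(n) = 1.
(σ * 𝟙)(304) = 1197

Divisors of 304: [1, 2, 4, 8, 16, 19, 38, 76, 152, 304]. For each d | 304:
  d = 1: σ(1) · 𝟙(304/1) = 1 · 1 = 1
  d = 2: σ(2) · 𝟙(304/2) = 3 · 1 = 3
  d = 4: σ(4) · 𝟙(304/4) = 7 · 1 = 7
  d = 8: σ(8) · 𝟙(304/8) = 15 · 1 = 15
  d = 16: σ(16) · 𝟙(304/16) = 31 · 1 = 31
  d = 19: σ(19) · 𝟙(304/19) = 20 · 1 = 20
  d = 38: σ(38) · 𝟙(304/38) = 60 · 1 = 60
  d = 76: σ(76) · 𝟙(304/76) = 140 · 1 = 140
  d = 152: σ(152) · 𝟙(304/152) = 300 · 1 = 300
  d = 304: σ(304) · 𝟙(304/304) = 620 · 1 = 620
Summing: (σ * 𝟙)(304) = 1 + 3 + 7 + 15 + 31 + 20 + 60 + 140 + 300 + 620 = 1197.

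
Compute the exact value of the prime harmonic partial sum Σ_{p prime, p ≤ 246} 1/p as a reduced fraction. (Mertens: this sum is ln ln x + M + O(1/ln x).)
Σ 1/p = 506873196134241441348690763593294873492730445394823722837469097176314709804649267964680634478659521/256041159035492609053110100510385311995538591998443060216114576417920917800321526504084465112487730

π(246) = 53, so the primes ≤ 246 are [2, 3, 5, 7, 11, 13, 17, 19, 23, 29, 31, 37, 41, 43, 47, 53, 59, 61, 67, 71, 73, 79, 83, 89, 97, 101, 103, 107, 109, 113, 127, 131, 137, 139, 149, 151, 157, 163, 167, 173, 179, 181, 191, 193, 197, 199, 211, 223, 227, 229, 233, 239, 241]. Summing 1/p over these primes: 506873196134241441348690763593294873492730445394823722837469097176314709804649267964680634478659521/256041159035492609053110100510385311995538591998443060216114576417920917800321526504084465112487730 ≈ 1.9797. Mertens estimate ln ln(246) + 0.2615 ≈ 1.9672.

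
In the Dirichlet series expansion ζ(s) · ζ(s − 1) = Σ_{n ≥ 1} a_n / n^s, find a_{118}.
σ(118) = 180

In the product (Σ m^0/m^s)(Σ k / k^s) = Σ (Σ_{d | n} d) / n^s, the coefficient of 1/n^s is σ(n) = Σ_{d | n} d. For n = 118, divisors are [1, 2, 59, 118]; summing: σ(118) = 180.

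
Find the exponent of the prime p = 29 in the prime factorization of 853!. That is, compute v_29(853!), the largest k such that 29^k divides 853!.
v_29(853!) = 30

Legendre's formula: v_p(n!) = Σ_{k ≥ 1} ⌊n / p^k⌋. For p = 29, n = 853, the terms are:
  ⌊853/29^1⌋ = ⌊853/29⌋ = 29
  ⌊853/29^2⌋ = ⌊853/841⌋ = 1
(the next term ⌊853/29^3⌋ = 0, terminating the sum). Summing: v_29(853!) = 29 + 1 = 30.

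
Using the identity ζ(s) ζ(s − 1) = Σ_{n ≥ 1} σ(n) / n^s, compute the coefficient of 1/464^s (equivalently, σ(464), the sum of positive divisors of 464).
σ(464) = 930

In the product (Σ m^0/m^s)(Σ k / k^s) = Σ (Σ_{d | n} d) / n^s, the coefficient of 1/n^s is σ(n) = Σ_{d | n} d. For n = 464, divisors are [1, 2, 4, 8, 16, 29, 58, 116, 232, 464]; summing: σ(464) = 930.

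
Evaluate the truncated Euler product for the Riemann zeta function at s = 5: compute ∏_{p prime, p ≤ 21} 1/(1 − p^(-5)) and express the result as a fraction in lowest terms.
∏ = 995488417328655275157507375/960036697434231116505428608

The primes p ≤ 21 are [2, 3, 5, 7, 11, 13, 17, 19]. For each prime, (1 − 1/p^5)^(-1) = p^5 / (p^5 − 1). The product is (1 − 1/2^5)^(-1), (1 − 1/3^5)^(-1), (1 − 1/5^5)^(-1), (1 − 1/7^5)^(-1), (1 − 1/11^5)^(-1), (1 − 1/13^5)^(-1), (1 − 1/17^5)^(-1), (1 − 1/19^5)^(-1) = ∏ p^5 / (p^5 − 1) = 995488417328655275157507375/960036697434231116505428608.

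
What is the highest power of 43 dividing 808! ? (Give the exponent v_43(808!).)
v_43(808!) = 18

Legendre's formula: v_p(n!) = Σ_{k ≥ 1} ⌊n / p^k⌋. For p = 43, n = 808, the terms are:
  ⌊808/43^1⌋ = ⌊808/43⌋ = 18
(the next term ⌊808/43^2⌋ = 0, terminating the sum). Summing: v_43(808!) = 18 = 18.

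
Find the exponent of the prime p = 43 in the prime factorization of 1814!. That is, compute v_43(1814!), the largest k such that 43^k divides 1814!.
v_43(1814!) = 42

Legendre's formula: v_p(n!) = Σ_{k ≥ 1} ⌊n / p^k⌋. For p = 43, n = 1814, the terms are:
  ⌊1814/43^1⌋ = ⌊1814/43⌋ = 42
(the next term ⌊1814/43^2⌋ = 0, terminating the sum). Summing: v_43(1814!) = 42 = 42.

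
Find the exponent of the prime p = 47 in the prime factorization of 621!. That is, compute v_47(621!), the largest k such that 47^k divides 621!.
v_47(621!) = 13

Legendre's formula: v_p(n!) = Σ_{k ≥ 1} ⌊n / p^k⌋. For p = 47, n = 621, the terms are:
  ⌊621/47^1⌋ = ⌊621/47⌋ = 13
(the next term ⌊621/47^2⌋ = 0, terminating the sum). Summing: v_47(621!) = 13 = 13.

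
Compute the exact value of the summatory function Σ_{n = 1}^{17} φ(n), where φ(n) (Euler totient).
Σ_{n ≤ 17} φ(n) = 96

Compute φ(n) for each 1 ≤ n ≤ 17: φ(1) = 1, φ(2) = 1, φ(3) = 2, φ(4) = 2, φ(5) = 4, φ(6) = 2, φ(7) = 6, φ(8) = 4, φ(9) = 6, φ(10) = 4, φ(11) = 10, φ(12) = 4, φ(13) = 12, φ(14) = 6, φ(15) = 8, φ(16) = 8, φ(17) = 16. Summing all 17 values: 96. (Average order: Σ_{n ≤ x} φ(n) ~ (3/π²) x². For x = 17, (3/π²)·17² ≈ 87.85.)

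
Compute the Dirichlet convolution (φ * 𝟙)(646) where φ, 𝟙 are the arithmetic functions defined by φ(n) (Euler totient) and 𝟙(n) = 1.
(φ * 𝟙)(646) = 646

Divisors of 646: [1, 2, 17, 19, 34, 38, 323, 646]. For each d | 646:
  d = 1: φ(1) · 𝟙(646/1) = 1 · 1 = 1
  d = 2: φ(2) · 𝟙(646/2) = 1 · 1 = 1
  d = 17: φ(17) · 𝟙(646/17) = 16 · 1 = 16
  d = 19: φ(19) · 𝟙(646/19) = 18 · 1 = 18
  d = 34: φ(34) · 𝟙(646/34) = 16 · 1 = 16
  d = 38: φ(38) · 𝟙(646/38) = 18 · 1 = 18
  d = 323: φ(323) · 𝟙(646/323) = 288 · 1 = 288
  d = 646: φ(646) · 𝟙(646/646) = 288 · 1 = 288
Summing: (φ * 𝟙)(646) = 1 + 1 + 16 + 18 + 16 + 18 + 288 + 288 = 646.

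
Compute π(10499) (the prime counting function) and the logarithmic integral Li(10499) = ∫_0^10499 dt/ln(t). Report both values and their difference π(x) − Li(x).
π(10499) = 1284;  Li(10499) ≈ 1300.17;  π(x) − Li(x) ≈ -16.17.

Direct count of primes ≤ 10499 gives π(10499) = 1284. Numerical evaluation of the logarithmic integral gives Li(10499) ≈ 1300.17. The difference π(x) − Li(x) ≈ -16.17 is typically negative for small/moderate x (Li(x) overestimates), though Littlewood's theorem shows this sign changes infinitely often.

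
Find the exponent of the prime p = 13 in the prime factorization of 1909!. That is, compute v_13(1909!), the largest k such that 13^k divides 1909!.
v_13(1909!) = 157

Legendre's formula: v_p(n!) = Σ_{k ≥ 1} ⌊n / p^k⌋. For p = 13, n = 1909, the terms are:
  ⌊1909/13^1⌋ = ⌊1909/13⌋ = 146
  ⌊1909/13^2⌋ = ⌊1909/169⌋ = 11
(the next term ⌊1909/13^3⌋ = 0, terminating the sum). Summing: v_13(1909!) = 146 + 11 = 157.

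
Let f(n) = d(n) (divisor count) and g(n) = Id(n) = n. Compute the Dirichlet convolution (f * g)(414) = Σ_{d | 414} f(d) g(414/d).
(d * Id)(414) = 1800

Divisors of 414: [1, 2, 3, 6, 9, 18, 23, 46, 69, 138, 207, 414]. For each d | 414:
  d = 1: d(1) · Id(414/1) = 1 · 414 = 414
  d = 2: d(2) · Id(414/2) = 2 · 207 = 414
  d = 3: d(3) · Id(414/3) = 2 · 138 = 276
  d = 6: d(6) · Id(414/6) = 4 · 69 = 276
  d = 9: d(9) · Id(414/9) = 3 · 46 = 138
  d = 18: d(18) · Id(414/18) = 6 · 23 = 138
  d = 23: d(23) · Id(414/23) = 2 · 18 = 36
  d = 46: d(46) · Id(414/46) = 4 · 9 = 36
  d = 69: d(69) · Id(414/69) = 4 · 6 = 24
  d = 138: d(138) · Id(414/138) = 8 · 3 = 24
  d = 207: d(207) · Id(414/207) = 6 · 2 = 12
  d = 414: d(414) · Id(414/414) = 12 · 1 = 12
Summing: (d * Id)(414) = 414 + 414 + 276 + 276 + 138 + 138 + 36 + 36 + 24 + 24 + 12 + 12 = 1800.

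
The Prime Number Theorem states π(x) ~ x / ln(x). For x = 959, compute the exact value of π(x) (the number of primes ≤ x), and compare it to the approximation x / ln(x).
π(959) = 162;  x/ln(x) ≈ 139.68;  relative error ≈ 13.78%.

Directly count primes up to 959: π(959) = 162. The PNT approximation gives 959/ln(959) ≈ 959/6.86589 ≈ 139.68. Relative error (π(x) − x/ln(x)) / π(x) ≈ 13.78%; the approximation is known to undercount slightly (Li(x) is a better estimate).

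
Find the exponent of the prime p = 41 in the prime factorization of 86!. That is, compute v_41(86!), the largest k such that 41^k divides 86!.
v_41(86!) = 2

Legendre's formula: v_p(n!) = Σ_{k ≥ 1} ⌊n / p^k⌋. For p = 41, n = 86, the terms are:
  ⌊86/41^1⌋ = ⌊86/41⌋ = 2
(the next term ⌊86/41^2⌋ = 0, terminating the sum). Summing: v_41(86!) = 2 = 2.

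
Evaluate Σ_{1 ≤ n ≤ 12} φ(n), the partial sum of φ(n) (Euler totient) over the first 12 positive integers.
Σ_{n ≤ 12} φ(n) = 46

Compute φ(n) for each 1 ≤ n ≤ 12: φ(1) = 1, φ(2) = 1, φ(3) = 2, φ(4) = 2, φ(5) = 4, φ(6) = 2, φ(7) = 6, φ(8) = 4, φ(9) = 6, φ(10) = 4, φ(11) = 10, φ(12) = 4. Summing all 12 values: 46. (Average order: Σ_{n ≤ x} φ(n) ~ (3/π²) x². For x = 12, (3/π²)·12² ≈ 43.77.)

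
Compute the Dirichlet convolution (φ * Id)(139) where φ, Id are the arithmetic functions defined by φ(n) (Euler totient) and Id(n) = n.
(φ * Id)(139) = 277

Divisors of 139: [1, 139]. For each d | 139:
  d = 1: φ(1) · Id(139/1) = 1 · 139 = 139
  d = 139: φ(139) · Id(139/139) = 138 · 1 = 138
Summing: (φ * Id)(139) = 139 + 138 = 277.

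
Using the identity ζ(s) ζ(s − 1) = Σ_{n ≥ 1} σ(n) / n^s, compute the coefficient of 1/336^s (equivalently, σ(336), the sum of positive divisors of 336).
σ(336) = 992

In the product (Σ m^0/m^s)(Σ k / k^s) = Σ (Σ_{d | n} d) / n^s, the coefficient of 1/n^s is σ(n) = Σ_{d | n} d. For n = 336, divisors are [1, 2, 3, 4, 6, 7, 8, 12, 14, 16, 21, 24, 28, 42, 48, 56, 84, 112, 168, 336]; summing: σ(336) = 992.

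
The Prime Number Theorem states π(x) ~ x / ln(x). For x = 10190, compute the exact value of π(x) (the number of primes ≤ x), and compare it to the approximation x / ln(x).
π(10190) = 1251;  x/ln(x) ≈ 1104.11;  relative error ≈ 11.74%.

Directly count primes up to 10190: π(10190) = 1251. The PNT approximation gives 10190/ln(10190) ≈ 10190/9.22916 ≈ 1104.11. Relative error (π(x) − x/ln(x)) / π(x) ≈ 11.74%; the approximation is known to undercount slightly (Li(x) is a better estimate).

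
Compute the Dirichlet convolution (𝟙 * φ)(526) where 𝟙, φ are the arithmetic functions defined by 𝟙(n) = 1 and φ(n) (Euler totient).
(𝟙 * φ)(526) = 526

Divisors of 526: [1, 2, 263, 526]. For each d | 526:
  d = 1: 𝟙(1) · φ(526/1) = 1 · 262 = 262
  d = 2: 𝟙(2) · φ(526/2) = 1 · 262 = 262
  d = 263: 𝟙(263) · φ(526/263) = 1 · 1 = 1
  d = 526: 𝟙(526) · φ(526/526) = 1 · 1 = 1
Summing: (𝟙 * φ)(526) = 262 + 262 + 1 + 1 = 526.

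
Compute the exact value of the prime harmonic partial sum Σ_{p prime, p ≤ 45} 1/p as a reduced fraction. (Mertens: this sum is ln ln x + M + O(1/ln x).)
Σ 1/p = 21460568175640361/13082761331670030

π(45) = 14, so the primes ≤ 45 are [2, 3, 5, 7, 11, 13, 17, 19, 23, 29, 31, 37, 41, 43]. Summing 1/p over these primes: 21460568175640361/13082761331670030 ≈ 1.6404. Mertens estimate ln ln(45) + 0.2615 ≈ 1.5983.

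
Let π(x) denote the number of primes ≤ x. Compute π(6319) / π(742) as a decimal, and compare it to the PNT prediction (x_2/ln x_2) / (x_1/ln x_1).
π(6319)/π(742) = 822/131 ≈ 6.2748;  PNT prediction ≈ 6.4318.

π(742) = 131 and π(6319) = 822, so π(6319)/π(742) ≈ 6.2748. The PNT-predicted ratio is (6319/ln(6319)) / (742/ln(742)) ≈ 6.4318. The two agree to within a few percent, as expected.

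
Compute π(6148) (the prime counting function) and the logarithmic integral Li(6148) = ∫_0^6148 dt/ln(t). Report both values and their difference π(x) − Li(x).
π(6148) = 801;  Li(6148) ≈ 817.40;  π(x) − Li(x) ≈ -16.40.

Direct count of primes ≤ 6148 gives π(6148) = 801. Numerical evaluation of the logarithmic integral gives Li(6148) ≈ 817.40. The difference π(x) − Li(x) ≈ -16.40 is typically negative for small/moderate x (Li(x) overestimates), though Littlewood's theorem shows this sign changes infinitely often.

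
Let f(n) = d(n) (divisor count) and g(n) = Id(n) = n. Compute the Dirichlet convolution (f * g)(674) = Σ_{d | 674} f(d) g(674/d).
(d * Id)(674) = 1356

Divisors of 674: [1, 2, 337, 674]. For each d | 674:
  d = 1: d(1) · Id(674/1) = 1 · 674 = 674
  d = 2: d(2) · Id(674/2) = 2 · 337 = 674
  d = 337: d(337) · Id(674/337) = 2 · 2 = 4
  d = 674: d(674) · Id(674/674) = 4 · 1 = 4
Summing: (d * Id)(674) = 674 + 674 + 4 + 4 = 1356.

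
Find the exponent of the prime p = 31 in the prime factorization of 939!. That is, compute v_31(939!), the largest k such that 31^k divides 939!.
v_31(939!) = 30

Legendre's formula: v_p(n!) = Σ_{k ≥ 1} ⌊n / p^k⌋. For p = 31, n = 939, the terms are:
  ⌊939/31^1⌋ = ⌊939/31⌋ = 30
(the next term ⌊939/31^2⌋ = 0, terminating the sum). Summing: v_31(939!) = 30 = 30.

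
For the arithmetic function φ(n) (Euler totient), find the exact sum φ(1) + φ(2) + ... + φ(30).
Σ_{n ≤ 30} φ(n) = 278

Compute φ(n) for each 1 ≤ n ≤ 30: φ(1) = 1, φ(2) = 1, φ(3) = 2, φ(4) = 2, φ(5) = 4, φ(6) = 2, φ(7) = 6, φ(8) = 4, φ(9) = 6, φ(10) = 4, φ(11) = 10, φ(12) = 4, φ(13) = 12, φ(14) = 6, φ(15) = 8, φ(16) = 8, φ(17) = 16, φ(18) = 6, φ(19) = 18, φ(20) = 8, φ(21) = 12, φ(22) = 10, φ(23) = 22, φ(24) = 8, φ(25) = 20, φ(26) = 12, φ(27) = 18, φ(28) = 12, φ(29) = 28, φ(30) = 8. Summing all 30 values: 278. (Average order: Σ_{n ≤ x} φ(n) ~ (3/π²) x². For x = 30, (3/π²)·30² ≈ 273.57.)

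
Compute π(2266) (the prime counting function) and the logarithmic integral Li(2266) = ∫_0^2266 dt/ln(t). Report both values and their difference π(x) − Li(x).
π(2266) = 335;  Li(2266) ≈ 349.51;  π(x) − Li(x) ≈ -14.51.

Direct count of primes ≤ 2266 gives π(2266) = 335. Numerical evaluation of the logarithmic integral gives Li(2266) ≈ 349.51. The difference π(x) − Li(x) ≈ -14.51 is typically negative for small/moderate x (Li(x) overestimates), though Littlewood's theorem shows this sign changes infinitely often.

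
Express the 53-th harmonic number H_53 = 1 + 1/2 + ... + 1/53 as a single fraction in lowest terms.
H_53 = 748469853272339196210427/164249358725037825439200

Direct summation: H_53 = 1 + 1/2 + ... + 1/53. The least common denominator is lcm(1, ..., 53) = 164249358725037825439200; over this denominator the numerator is 164249358725037825439200 + 82124679362518912719600 + 54749786241679275146400 + 41062339681259456359800 + 32849871745007565087840 + 27374893120839637573200 + 23464194103576832205600 + 20531169840629728179900 + 18249928747226425048800 + 16424935872503782543920 + 14931759884094347767200 + 13687446560419818786600 + 12634566055772140418400 + 11732097051788416102800 + 10949957248335855029280 + 10265584920314864089950 + 9661726983825754437600 + 9124964373613212524400 + 8644703090791464496800 + 8212467936251891271960 + 7821398034525610735200 + 7465879942047173883600 + 7141276466305992410400 + 6843723280209909393300 + 6569974349001513017568 + 6317283027886070209200 + 6083309582408808349600 + 5866048525894208051400 + 5663770990518545704800 + 5474978624167927514640 + 5298366410485091143200 + 5132792460157432044975 + 4977253294698115922400 + 4830863491912877218800 + 4692838820715366441120 + 4562482186806606262200 + 4439171857433454741600 + 4322351545395732248400 + 4211522018590713472800 + 4106233968125945635980 + 4006081920122873791200 + 3910699017262805367600 + 3819752528489251754400 + 3732939971023586941800 + 3649985749445285009760 + 3570638233152996205200 + 3494667206915698413600 + 3421861640104954696650 + 3352027729082404600800 + 3284987174500756508784 + 3220575661275251479200 + 3158641513943035104600 + 3099044504245996706400 = 748469853272339196210427, so H_53 = 748469853272339196210427/164249358725037825439200 (already in lowest terms) ≈ 4.55691. (The PNT-adjacent estimate ln(53) + γ ≈ 4.54751 matches within O(1/n).)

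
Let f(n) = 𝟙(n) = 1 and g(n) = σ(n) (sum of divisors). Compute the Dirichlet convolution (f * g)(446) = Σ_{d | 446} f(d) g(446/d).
(𝟙 * σ)(446) = 900

Divisors of 446: [1, 2, 223, 446]. For each d | 446:
  d = 1: 𝟙(1) · σ(446/1) = 1 · 672 = 672
  d = 2: 𝟙(2) · σ(446/2) = 1 · 224 = 224
  d = 223: 𝟙(223) · σ(446/223) = 1 · 3 = 3
  d = 446: 𝟙(446) · σ(446/446) = 1 · 1 = 1
Summing: (𝟙 * σ)(446) = 672 + 224 + 3 + 1 = 900.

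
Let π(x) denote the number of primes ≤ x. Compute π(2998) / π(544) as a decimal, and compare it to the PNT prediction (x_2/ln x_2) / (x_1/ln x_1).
π(2998)/π(544) = 429/100 ≈ 4.2900;  PNT prediction ≈ 4.3361.

π(544) = 100 and π(2998) = 429, so π(2998)/π(544) ≈ 4.2900. The PNT-predicted ratio is (2998/ln(2998)) / (544/ln(544)) ≈ 4.3361. The two agree to within a few percent, as expected.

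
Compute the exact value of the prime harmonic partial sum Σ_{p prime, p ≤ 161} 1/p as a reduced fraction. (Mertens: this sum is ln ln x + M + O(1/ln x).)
Σ 1/p = 67195167335560670940823020383181530154843058347995389615845419/35375166993717494840635767087951744212057570647889977422429870

π(161) = 37, so the primes ≤ 161 are [2, 3, 5, 7, 11, 13, 17, 19, 23, 29, 31, 37, 41, 43, 47, 53, 59, 61, 67, 71, 73, 79, 83, 89, 97, 101, 103, 107, 109, 113, 127, 131, 137, 139, 149, 151, 157]. Summing 1/p over these primes: 67195167335560670940823020383181530154843058347995389615845419/35375166993717494840635767087951744212057570647889977422429870 ≈ 1.8995. Mertens estimate ln ln(161) + 0.2615 ≈ 1.8871.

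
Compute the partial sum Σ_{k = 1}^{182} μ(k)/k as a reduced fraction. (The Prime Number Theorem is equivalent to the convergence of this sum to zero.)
Σ μ(k)/k = -42777633147096095202261336980430876153798047365508655725648588303365613/2698673146402774891360107038836843903137758765182175327729755799791307145

Values of μ(k) for 1 ≤ k ≤ 182: μ(1) = 1, μ(2) = -1, μ(3) = -1, μ(5) = -1, μ(6) = 1, μ(7) = -1, μ(10) = 1, μ(11) = -1, μ(13) = -1, μ(14) = 1, μ(15) = 1, μ(17) = -1, μ(19) = -1, μ(21) = 1, μ(22) = 1, μ(23) = -1, μ(26) = 1, μ(29) = -1, μ(30) = -1, μ(31) = -1, μ(33) = 1, μ(34) = 1, μ(35) = 1, μ(37) = -1, μ(38) = 1, μ(39) = 1, μ(41) = -1, μ(42) = -1, μ(43) = -1, μ(46) = 1, μ(47) = -1, μ(51) = 1, μ(53) = -1, μ(55) = 1, μ(57) = 1, μ(58) = 1, μ(59) = -1, μ(61) = -1, μ(62) = 1, μ(65) = 1, μ(66) = -1, μ(67) = -1, μ(69) = 1, μ(70) = -1, μ(71) = -1, μ(73) = -1, μ(74) = 1, μ(77) = 1, μ(78) = -1, μ(79) = -1, μ(82) = 1, μ(83) = -1, μ(85) = 1, μ(86) = 1, μ(87) = 1, μ(89) = -1, μ(91) = 1, μ(93) = 1, μ(94) = 1, μ(95) = 1, μ(97) = -1, μ(101) = -1, μ(102) = -1, μ(103) = -1, μ(105) = -1, μ(106) = 1, μ(107) = -1, μ(109) = -1, μ(110) = -1, μ(111) = 1, μ(113) = -1, μ(114) = -1, μ(115) = 1, μ(118) = 1, μ(119) = 1, μ(122) = 1, μ(123) = 1, μ(127) = -1, μ(129) = 1, μ(130) = -1, μ(131) = -1, μ(133) = 1, μ(134) = 1, μ(137) = -1, μ(138) = -1, μ(139) = -1, μ(141) = 1, μ(142) = 1, μ(143) = 1, μ(145) = 1, μ(146) = 1, μ(149) = -1, μ(151) = -1, μ(154) = -1, μ(155) = 1, μ(157) = -1, μ(158) = 1, μ(159) = 1, μ(161) = 1, μ(163) = -1, μ(165) = -1, μ(166) = 1, μ(167) = -1, μ(170) = -1, μ(173) = -1, μ(174) = -1, μ(177) = 1, μ(178) = 1, μ(179) = -1, μ(181) = -1, μ(182) = -1, with μ = 0 on non-squarefree integers. Summing μ(k)/k for k where μ(k) ≠ 0 gives -42777633147096095202261336980430876153798047365508655725648588303365613/2698673146402774891360107038836843903137758765182175327729755799791307145 ≈ -0.0159. (PNT ⟺ this sum → 0 as n → ∞.)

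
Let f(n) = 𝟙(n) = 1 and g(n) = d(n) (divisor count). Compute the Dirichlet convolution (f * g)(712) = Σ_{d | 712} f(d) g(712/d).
(𝟙 * d)(712) = 30

Divisors of 712: [1, 2, 4, 8, 89, 178, 356, 712]. For each d | 712:
  d = 1: 𝟙(1) · d(712/1) = 1 · 8 = 8
  d = 2: 𝟙(2) · d(712/2) = 1 · 6 = 6
  d = 4: 𝟙(4) · d(712/4) = 1 · 4 = 4
  d = 8: 𝟙(8) · d(712/8) = 1 · 2 = 2
  d = 89: 𝟙(89) · d(712/89) = 1 · 4 = 4
  d = 178: 𝟙(178) · d(712/178) = 1 · 3 = 3
  d = 356: 𝟙(356) · d(712/356) = 1 · 2 = 2
  d = 712: 𝟙(712) · d(712/712) = 1 · 1 = 1
Summing: (𝟙 * d)(712) = 8 + 6 + 4 + 2 + 4 + 3 + 2 + 1 = 30.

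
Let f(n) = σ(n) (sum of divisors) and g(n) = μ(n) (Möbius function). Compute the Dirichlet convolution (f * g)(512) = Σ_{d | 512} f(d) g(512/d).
(σ * μ)(512) = 512

Divisors of 512: [1, 2, 4, 8, 16, 32, 64, 128, 256, 512]. For each d | 512:
  d = 1: σ(1) · μ(512/1) = 1 · 0 = 0
  d = 2: σ(2) · μ(512/2) = 3 · 0 = 0
  d = 4: σ(4) · μ(512/4) = 7 · 0 = 0
  d = 8: σ(8) · μ(512/8) = 15 · 0 = 0
  d = 16: σ(16) · μ(512/16) = 31 · 0 = 0
  d = 32: σ(32) · μ(512/32) = 63 · 0 = 0
  d = 64: σ(64) · μ(512/64) = 127 · 0 = 0
  d = 128: σ(128) · μ(512/128) = 255 · 0 = 0
  d = 256: σ(256) · μ(512/256) = 511 · -1 = -511
  d = 512: σ(512) · μ(512/512) = 1023 · 1 = 1023
Summing: (σ * μ)(512) = 0 + 0 + 0 + 0 + 0 + 0 + 0 + 0 + -511 + 1023 = 512.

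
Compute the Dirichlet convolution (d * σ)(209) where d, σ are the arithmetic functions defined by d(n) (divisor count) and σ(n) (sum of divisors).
(d * σ)(209) = 308

Divisors of 209: [1, 11, 19, 209]. For each d | 209:
  d = 1: d(1) · σ(209/1) = 1 · 240 = 240
  d = 11: d(11) · σ(209/11) = 2 · 20 = 40
  d = 19: d(19) · σ(209/19) = 2 · 12 = 24
  d = 209: d(209) · σ(209/209) = 4 · 1 = 4
Summing: (d * σ)(209) = 240 + 40 + 24 + 4 = 308.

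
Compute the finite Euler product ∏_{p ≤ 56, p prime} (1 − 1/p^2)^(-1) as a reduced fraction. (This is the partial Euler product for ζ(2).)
∏ = 35034630647548196605993834769/21373637931227167970033664000

The primes p ≤ 56 are [2, 3, 5, 7, 11, 13, 17, 19, 23, 29, 31, 37, 41, 43, 47, 53]. For each prime, (1 − 1/p^2)^(-1) = p^2 / (p^2 − 1). The product is (1 − 1/2^2)^(-1), (1 − 1/3^2)^(-1), (1 − 1/5^2)^(-1), (1 − 1/7^2)^(-1), (1 − 1/11^2)^(-1), (1 − 1/13^2)^(-1), (1 − 1/17^2)^(-1), (1 − 1/19^2)^(-1), (1 − 1/23^2)^(-1), (1 − 1/29^2)^(-1), (1 − 1/31^2)^(-1), (1 − 1/37^2)^(-1), (1 − 1/41^2)^(-1), (1 − 1/43^2)^(-1), (1 − 1/47^2)^(-1), (1 − 1/53^2)^(-1) = ∏ p^2 / (p^2 − 1) = 35034630647548196605993834769/21373637931227167970033664000.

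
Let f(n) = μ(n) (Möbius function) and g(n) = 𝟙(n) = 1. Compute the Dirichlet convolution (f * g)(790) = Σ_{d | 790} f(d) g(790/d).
(μ * 𝟙)(790) = 0

Divisors of 790: [1, 2, 5, 10, 79, 158, 395, 790]. For each d | 790:
  d = 1: μ(1) · 𝟙(790/1) = 1 · 1 = 1
  d = 2: μ(2) · 𝟙(790/2) = -1 · 1 = -1
  d = 5: μ(5) · 𝟙(790/5) = -1 · 1 = -1
  d = 10: μ(10) · 𝟙(790/10) = 1 · 1 = 1
  d = 79: μ(79) · 𝟙(790/79) = -1 · 1 = -1
  d = 158: μ(158) · 𝟙(790/158) = 1 · 1 = 1
  d = 395: μ(395) · 𝟙(790/395) = 1 · 1 = 1
  d = 790: μ(790) · 𝟙(790/790) = -1 · 1 = -1
Summing: (μ * 𝟙)(790) = 1 + -1 + -1 + 1 + -1 + 1 + 1 + -1 = 0.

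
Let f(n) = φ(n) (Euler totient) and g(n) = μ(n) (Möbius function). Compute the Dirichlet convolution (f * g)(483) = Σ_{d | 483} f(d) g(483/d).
(φ * μ)(483) = 105

Divisors of 483: [1, 3, 7, 21, 23, 69, 161, 483]. For each d | 483:
  d = 1: φ(1) · μ(483/1) = 1 · -1 = -1
  d = 3: φ(3) · μ(483/3) = 2 · 1 = 2
  d = 7: φ(7) · μ(483/7) = 6 · 1 = 6
  d = 21: φ(21) · μ(483/21) = 12 · -1 = -12
  d = 23: φ(23) · μ(483/23) = 22 · 1 = 22
  d = 69: φ(69) · μ(483/69) = 44 · -1 = -44
  d = 161: φ(161) · μ(483/161) = 132 · -1 = -132
  d = 483: φ(483) · μ(483/483) = 264 · 1 = 264
Summing: (φ * μ)(483) = -1 + 2 + 6 + -12 + 22 + -44 + -132 + 264 = 105.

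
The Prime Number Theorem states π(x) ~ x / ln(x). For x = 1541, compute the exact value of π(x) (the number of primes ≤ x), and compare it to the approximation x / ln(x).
π(1541) = 242;  x/ln(x) ≈ 209.94;  relative error ≈ 13.25%.

Directly count primes up to 1541: π(1541) = 242. The PNT approximation gives 1541/ln(1541) ≈ 1541/7.34019 ≈ 209.94. Relative error (π(x) − x/ln(x)) / π(x) ≈ 13.25%; the approximation is known to undercount slightly (Li(x) is a better estimate).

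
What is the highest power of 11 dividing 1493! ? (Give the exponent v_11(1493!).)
v_11(1493!) = 148

Legendre's formula: v_p(n!) = Σ_{k ≥ 1} ⌊n / p^k⌋. For p = 11, n = 1493, the terms are:
  ⌊1493/11^1⌋ = ⌊1493/11⌋ = 135
  ⌊1493/11^2⌋ = ⌊1493/121⌋ = 12
  ⌊1493/11^3⌋ = ⌊1493/1331⌋ = 1
(the next term ⌊1493/11^4⌋ = 0, terminating the sum). Summing: v_11(1493!) = 135 + 12 + 1 = 148.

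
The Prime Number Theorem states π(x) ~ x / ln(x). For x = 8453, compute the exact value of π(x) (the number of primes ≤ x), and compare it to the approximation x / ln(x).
π(8453) = 1057;  x/ln(x) ≈ 934.83;  relative error ≈ 11.56%.

Directly count primes up to 8453: π(8453) = 1057. The PNT approximation gives 8453/ln(8453) ≈ 8453/9.04228 ≈ 934.83. Relative error (π(x) − x/ln(x)) / π(x) ≈ 11.56%; the approximation is known to undercount slightly (Li(x) is a better estimate).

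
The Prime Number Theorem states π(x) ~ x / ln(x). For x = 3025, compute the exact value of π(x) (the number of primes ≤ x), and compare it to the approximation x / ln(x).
π(3025) = 434;  x/ln(x) ≈ 377.43;  relative error ≈ 13.03%.

Directly count primes up to 3025: π(3025) = 434. The PNT approximation gives 3025/ln(3025) ≈ 3025/8.01467 ≈ 377.43. Relative error (π(x) − x/ln(x)) / π(x) ≈ 13.03%; the approximation is known to undercount slightly (Li(x) is a better estimate).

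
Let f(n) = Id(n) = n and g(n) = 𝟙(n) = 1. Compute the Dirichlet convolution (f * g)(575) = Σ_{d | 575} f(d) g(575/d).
(Id * 𝟙)(575) = 744

Divisors of 575: [1, 5, 23, 25, 115, 575]. For each d | 575:
  d = 1: Id(1) · 𝟙(575/1) = 1 · 1 = 1
  d = 5: Id(5) · 𝟙(575/5) = 5 · 1 = 5
  d = 23: Id(23) · 𝟙(575/23) = 23 · 1 = 23
  d = 25: Id(25) · 𝟙(575/25) = 25 · 1 = 25
  d = 115: Id(115) · 𝟙(575/115) = 115 · 1 = 115
  d = 575: Id(575) · 𝟙(575/575) = 575 · 1 = 575
Summing: (Id * 𝟙)(575) = 1 + 5 + 23 + 25 + 115 + 575 = 744.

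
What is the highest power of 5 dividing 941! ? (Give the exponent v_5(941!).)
v_5(941!) = 233

Legendre's formula: v_p(n!) = Σ_{k ≥ 1} ⌊n / p^k⌋. For p = 5, n = 941, the terms are:
  ⌊941/5^1⌋ = ⌊941/5⌋ = 188
  ⌊941/5^2⌋ = ⌊941/25⌋ = 37
  ⌊941/5^3⌋ = ⌊941/125⌋ = 7
  ⌊941/5^4⌋ = ⌊941/625⌋ = 1
(the next term ⌊941/5^5⌋ = 0, terminating the sum). Summing: v_5(941!) = 188 + 37 + 7 + 1 = 233.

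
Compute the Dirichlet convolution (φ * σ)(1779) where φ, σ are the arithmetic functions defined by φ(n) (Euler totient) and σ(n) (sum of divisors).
(φ * σ)(1779) = 7116

Divisors of 1779: [1, 3, 593, 1779]. For each d | 1779:
  d = 1: φ(1) · σ(1779/1) = 1 · 2376 = 2376
  d = 3: φ(3) · σ(1779/3) = 2 · 594 = 1188
  d = 593: φ(593) · σ(1779/593) = 592 · 4 = 2368
  d = 1779: φ(1779) · σ(1779/1779) = 1184 · 1 = 1184
Summing: (φ * σ)(1779) = 2376 + 1188 + 2368 + 1184 = 7116.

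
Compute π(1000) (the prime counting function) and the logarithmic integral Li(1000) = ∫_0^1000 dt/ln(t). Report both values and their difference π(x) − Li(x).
π(1000) = 168;  Li(1000) ≈ 177.61;  π(x) − Li(x) ≈ -9.61.

Direct count of primes ≤ 1000 gives π(1000) = 168. Numerical evaluation of the logarithmic integral gives Li(1000) ≈ 177.61. The difference π(x) − Li(x) ≈ -9.61 is typically negative for small/moderate x (Li(x) overestimates), though Littlewood's theorem shows this sign changes infinitely often.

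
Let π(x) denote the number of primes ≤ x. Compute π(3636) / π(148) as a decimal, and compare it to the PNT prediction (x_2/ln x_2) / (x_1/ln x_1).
π(3636)/π(148) = 508/34 ≈ 14.9412;  PNT prediction ≈ 14.9744.

π(148) = 34 and π(3636) = 508, so π(3636)/π(148) ≈ 14.9412. The PNT-predicted ratio is (3636/ln(3636)) / (148/ln(148)) ≈ 14.9744. The two agree to within a few percent, as expected.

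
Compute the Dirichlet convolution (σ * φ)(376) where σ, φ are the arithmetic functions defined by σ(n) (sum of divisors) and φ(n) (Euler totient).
(σ * φ)(376) = 3008

Divisors of 376: [1, 2, 4, 8, 47, 94, 188, 376]. For each d | 376:
  d = 1: σ(1) · φ(376/1) = 1 · 184 = 184
  d = 2: σ(2) · φ(376/2) = 3 · 92 = 276
  d = 4: σ(4) · φ(376/4) = 7 · 46 = 322
  d = 8: σ(8) · φ(376/8) = 15 · 46 = 690
  d = 47: σ(47) · φ(376/47) = 48 · 4 = 192
  d = 94: σ(94) · φ(376/94) = 144 · 2 = 288
  d = 188: σ(188) · φ(376/188) = 336 · 1 = 336
  d = 376: σ(376) · φ(376/376) = 720 · 1 = 720
Summing: (σ * φ)(376) = 184 + 276 + 322 + 690 + 192 + 288 + 336 + 720 = 3008.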